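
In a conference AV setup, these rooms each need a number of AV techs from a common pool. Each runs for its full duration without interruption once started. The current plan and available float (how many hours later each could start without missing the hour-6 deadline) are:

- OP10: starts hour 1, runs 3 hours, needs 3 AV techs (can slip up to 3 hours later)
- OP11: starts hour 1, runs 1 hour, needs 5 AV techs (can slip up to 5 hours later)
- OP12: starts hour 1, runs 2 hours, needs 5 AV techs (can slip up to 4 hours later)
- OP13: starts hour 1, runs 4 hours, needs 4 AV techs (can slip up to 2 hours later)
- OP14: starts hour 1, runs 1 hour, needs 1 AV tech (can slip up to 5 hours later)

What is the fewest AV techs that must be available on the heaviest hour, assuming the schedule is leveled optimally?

9

Early-start (OP10@1, OP11@1, OP12@1, OP13@1, OP14@1) gives peak 18: h1:18  h2:12  h3:7  h4:4  h5:0  h6:0.
Shift OP12→4, OP13→2.
Schedule OP10@1, OP11@1, OP12@4, OP13@2, OP14@1: h1:9  h2:7  h3:7  h4:9  h5:9  h6:0 — peak 9.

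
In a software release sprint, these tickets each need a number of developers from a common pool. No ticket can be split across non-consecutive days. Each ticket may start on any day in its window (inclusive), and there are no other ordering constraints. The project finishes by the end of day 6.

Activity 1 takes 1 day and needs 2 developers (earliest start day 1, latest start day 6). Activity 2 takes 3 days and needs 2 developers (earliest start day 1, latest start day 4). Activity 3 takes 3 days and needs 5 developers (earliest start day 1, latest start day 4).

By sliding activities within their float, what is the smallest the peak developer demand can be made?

Early-start (Activity 1@1, Activity 2@1, Activity 3@1) gives peak 9: d1:9  d2:7  d3:7  d4:0  d5:0  d6:0.
Shift Activity 3→4.
Schedule Activity 1@1, Activity 2@1, Activity 3@4: d1:4  d2:2  d3:2  d4:5  d5:5  d6:5 — peak 5.

5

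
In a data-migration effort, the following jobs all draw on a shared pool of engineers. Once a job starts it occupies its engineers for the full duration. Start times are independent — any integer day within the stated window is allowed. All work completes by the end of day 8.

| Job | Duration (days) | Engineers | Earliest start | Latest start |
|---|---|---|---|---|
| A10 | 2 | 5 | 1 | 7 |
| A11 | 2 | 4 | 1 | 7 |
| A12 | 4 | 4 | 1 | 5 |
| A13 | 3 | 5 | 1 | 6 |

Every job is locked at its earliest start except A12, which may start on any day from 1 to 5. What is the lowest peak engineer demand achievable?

A12@1: d1:18  d2:18  d3:9  d4:4  d5:0  d6:0  d7:0  d8:0 → peak 18
A12@2: d1:14  d2:18  d3:9  d4:4  d5:4  d6:0  d7:0  d8:0 → peak 18
A12@3: d1:14  d2:14  d3:9  d4:4  d5:4  d6:4  d7:0  d8:0 → peak 14
A12@4: d1:14  d2:14  d3:5  d4:4  d5:4  d6:4  d7:4  d8:0 → peak 14
A12@5: d1:14  d2:14  d3:5  d4:0  d5:4  d6:4  d7:4  d8:4 → peak 14
Best is A12@3, peak 14.

14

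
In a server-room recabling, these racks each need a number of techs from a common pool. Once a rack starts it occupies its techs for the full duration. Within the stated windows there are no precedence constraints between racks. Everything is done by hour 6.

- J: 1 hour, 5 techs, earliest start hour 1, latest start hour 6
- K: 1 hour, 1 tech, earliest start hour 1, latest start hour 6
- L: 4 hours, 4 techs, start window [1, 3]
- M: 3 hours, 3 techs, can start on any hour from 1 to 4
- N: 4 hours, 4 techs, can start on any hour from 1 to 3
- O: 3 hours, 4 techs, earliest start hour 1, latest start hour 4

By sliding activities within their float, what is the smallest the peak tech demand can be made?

Early-start (J@1, K@1, L@1, M@1, N@1, O@1) gives peak 21: h1:21  h2:15  h3:15  h4:8  h5:0  h6:0.
Shift L→2, N→2, O→4.
Schedule J@1, K@1, L@2, M@1, N@2, O@4: h1:9  h2:11  h3:11  h4:12  h5:12  h6:4 — peak 12.

12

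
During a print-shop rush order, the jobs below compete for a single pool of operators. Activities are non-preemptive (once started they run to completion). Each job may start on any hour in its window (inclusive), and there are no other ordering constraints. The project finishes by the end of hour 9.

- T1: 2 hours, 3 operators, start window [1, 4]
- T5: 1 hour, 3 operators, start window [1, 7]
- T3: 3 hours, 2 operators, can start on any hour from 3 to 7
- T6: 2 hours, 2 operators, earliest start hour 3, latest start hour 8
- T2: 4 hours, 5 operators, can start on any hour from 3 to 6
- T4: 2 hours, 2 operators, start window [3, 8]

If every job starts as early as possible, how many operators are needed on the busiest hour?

11

Early-start schedule: T1@1, T5@1, T3@3, T6@3, T2@3, T4@3.
Load per hour: hour 1: 6, hour 2: 3, hour 3: 11, hour 4: 11, hour 5: 7, hour 6: 5, hour 7: 0, hour 8: 0, hour 9: 0.
Peak is 11.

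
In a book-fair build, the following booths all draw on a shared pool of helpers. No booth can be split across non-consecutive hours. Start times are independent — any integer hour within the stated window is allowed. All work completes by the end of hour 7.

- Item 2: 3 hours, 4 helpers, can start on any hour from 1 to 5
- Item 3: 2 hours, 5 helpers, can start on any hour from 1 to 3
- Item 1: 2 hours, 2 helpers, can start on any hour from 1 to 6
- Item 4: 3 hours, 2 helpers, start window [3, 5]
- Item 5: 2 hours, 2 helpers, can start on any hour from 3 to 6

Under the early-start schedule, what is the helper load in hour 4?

4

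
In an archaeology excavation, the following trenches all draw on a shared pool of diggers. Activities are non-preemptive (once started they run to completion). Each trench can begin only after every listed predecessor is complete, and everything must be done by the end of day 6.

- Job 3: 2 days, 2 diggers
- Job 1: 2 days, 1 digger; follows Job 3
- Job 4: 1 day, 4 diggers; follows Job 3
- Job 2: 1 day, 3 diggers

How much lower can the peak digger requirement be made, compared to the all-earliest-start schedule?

1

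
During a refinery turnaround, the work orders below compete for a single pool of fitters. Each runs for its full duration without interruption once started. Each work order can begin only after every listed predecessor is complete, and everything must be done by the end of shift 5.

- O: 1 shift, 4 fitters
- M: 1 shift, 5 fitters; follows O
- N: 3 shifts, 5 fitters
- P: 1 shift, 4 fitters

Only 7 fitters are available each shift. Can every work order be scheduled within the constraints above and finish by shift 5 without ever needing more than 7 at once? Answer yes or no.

no

The minimum achievable peak is 8; 7 < 8, so no feasible schedule stays within the cap.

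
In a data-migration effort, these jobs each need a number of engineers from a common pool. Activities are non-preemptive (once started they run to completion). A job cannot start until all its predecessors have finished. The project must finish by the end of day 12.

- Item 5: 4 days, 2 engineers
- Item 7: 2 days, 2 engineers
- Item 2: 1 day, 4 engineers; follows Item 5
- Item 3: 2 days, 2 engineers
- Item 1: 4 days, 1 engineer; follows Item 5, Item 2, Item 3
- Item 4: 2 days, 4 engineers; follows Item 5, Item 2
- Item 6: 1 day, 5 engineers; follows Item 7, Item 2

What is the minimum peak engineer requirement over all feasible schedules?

Early-start (Item 5@1, Item 7@1, Item 2@5, Item 3@1, Item 1@6, Item 4@6, Item 6@6) gives peak 10: d1:6  d2:6  d3:2  d4:2  d5:4  d6:10  d7:5  d8:1  d9:1  d10:0  d11:0  d12:0.
Shift Item 3→3, Item 6→10.
Schedule Item 5@1, Item 7@1, Item 2@5, Item 3@3, Item 1@6, Item 4@6, Item 6@10: d1:4  d2:4  d3:4  d4:4  d5:4  d6:5  d7:5  d8:1  d9:1  d10:5  d11:0  d12:0 — peak 5.

5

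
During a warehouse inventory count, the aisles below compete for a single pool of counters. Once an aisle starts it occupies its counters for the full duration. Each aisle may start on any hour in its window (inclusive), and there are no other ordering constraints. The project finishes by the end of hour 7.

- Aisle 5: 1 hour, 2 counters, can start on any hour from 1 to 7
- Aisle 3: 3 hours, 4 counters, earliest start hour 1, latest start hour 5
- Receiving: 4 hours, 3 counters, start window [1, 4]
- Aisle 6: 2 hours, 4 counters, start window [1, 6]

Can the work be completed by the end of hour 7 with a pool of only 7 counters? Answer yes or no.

Schedule Aisle 5@1, Aisle 3@1, Receiving@2, Aisle 6@4: h1:6  h2:7  h3:7  h4:7  h5:7  h6:0  h7:0 — peak 7 ≤ 7.

yes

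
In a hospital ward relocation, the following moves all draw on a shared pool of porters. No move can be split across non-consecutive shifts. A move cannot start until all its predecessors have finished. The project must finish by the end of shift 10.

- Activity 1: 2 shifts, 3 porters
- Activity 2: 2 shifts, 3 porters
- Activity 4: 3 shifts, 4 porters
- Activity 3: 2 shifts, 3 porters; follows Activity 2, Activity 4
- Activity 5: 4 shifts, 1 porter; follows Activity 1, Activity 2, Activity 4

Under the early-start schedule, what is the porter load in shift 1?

At early start, shift 1 has: Activity 1, Activity 2, Activity 4.
Demand: 3 + 3 + 4 = 10.

10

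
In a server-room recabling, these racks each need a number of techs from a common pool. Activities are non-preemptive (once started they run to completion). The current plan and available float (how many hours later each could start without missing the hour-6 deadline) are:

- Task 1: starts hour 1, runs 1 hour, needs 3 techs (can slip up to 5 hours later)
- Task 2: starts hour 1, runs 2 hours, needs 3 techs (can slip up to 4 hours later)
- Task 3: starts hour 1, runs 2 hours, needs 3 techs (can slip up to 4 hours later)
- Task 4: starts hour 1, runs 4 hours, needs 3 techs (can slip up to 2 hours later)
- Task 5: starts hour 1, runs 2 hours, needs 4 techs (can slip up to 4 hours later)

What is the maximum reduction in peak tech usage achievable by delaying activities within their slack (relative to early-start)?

Early-start peak: h1:16  h2:13  h3:3  h4:3  h5:0  h6:0 ⇒ 16.
Leveled (Task 1@1, Task 2@1, Task 3@2, Task 4@3, Task 5@4): h1:6  h2:6  h3:6  h4:7  h5:7  h6:3 ⇒ 7.
Reduction 16 − 7 = 9.

9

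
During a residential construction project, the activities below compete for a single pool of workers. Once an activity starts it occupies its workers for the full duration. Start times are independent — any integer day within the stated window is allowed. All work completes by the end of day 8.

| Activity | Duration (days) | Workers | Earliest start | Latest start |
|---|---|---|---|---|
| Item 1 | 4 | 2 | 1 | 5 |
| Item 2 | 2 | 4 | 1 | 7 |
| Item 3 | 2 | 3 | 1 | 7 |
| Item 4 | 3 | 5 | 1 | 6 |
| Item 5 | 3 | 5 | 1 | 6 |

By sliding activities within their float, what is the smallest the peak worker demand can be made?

Early-start (Item 1@1, Item 2@1, Item 3@1, Item 4@1, Item 5@1) gives peak 19: d1:19  d2:19  d3:12  d4:2  d5:0  d6:0  d7:0  d8:0.
Shift Item 2→7, Item 3→7, Item 5→4.
Schedule Item 1@1, Item 2@7, Item 3@7, Item 4@1, Item 5@4: d1:7  d2:7  d3:7  d4:7  d5:5  d6:5  d7:7  d8:7 — peak 7.
Total worker-days = 52 over 8 days ⇒ peak ≥ ⌈52/8⌉ = 7, so 7 is optimal.

7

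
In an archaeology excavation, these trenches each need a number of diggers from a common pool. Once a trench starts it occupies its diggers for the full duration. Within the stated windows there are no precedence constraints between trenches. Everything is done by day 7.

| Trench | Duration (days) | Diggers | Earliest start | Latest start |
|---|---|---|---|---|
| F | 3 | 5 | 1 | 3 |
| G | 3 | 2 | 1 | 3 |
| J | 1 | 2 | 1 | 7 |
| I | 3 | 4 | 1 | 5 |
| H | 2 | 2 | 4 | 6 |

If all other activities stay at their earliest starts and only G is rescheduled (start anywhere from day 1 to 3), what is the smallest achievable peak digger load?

11

G@1: d1:13  d2:11  d3:11  d4:2  d5:2  d6:0  d7:0 → peak 13
G@2: d1:11  d2:11  d3:11  d4:4  d5:2  d6:0  d7:0 → peak 11
G@3: d1:11  d2:9  d3:11  d4:4  d5:4  d6:0  d7:0 → peak 11
Best is G@2, peak 11.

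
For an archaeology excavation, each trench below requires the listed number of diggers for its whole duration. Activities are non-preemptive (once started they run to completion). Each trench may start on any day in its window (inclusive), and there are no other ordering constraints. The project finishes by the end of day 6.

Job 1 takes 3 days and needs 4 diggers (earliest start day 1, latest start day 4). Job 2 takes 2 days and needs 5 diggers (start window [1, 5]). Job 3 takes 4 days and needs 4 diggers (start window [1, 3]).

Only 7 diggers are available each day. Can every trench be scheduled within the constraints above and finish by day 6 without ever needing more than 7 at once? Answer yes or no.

The minimum achievable peak is 8; 7 < 8, so no feasible schedule stays within the cap.

no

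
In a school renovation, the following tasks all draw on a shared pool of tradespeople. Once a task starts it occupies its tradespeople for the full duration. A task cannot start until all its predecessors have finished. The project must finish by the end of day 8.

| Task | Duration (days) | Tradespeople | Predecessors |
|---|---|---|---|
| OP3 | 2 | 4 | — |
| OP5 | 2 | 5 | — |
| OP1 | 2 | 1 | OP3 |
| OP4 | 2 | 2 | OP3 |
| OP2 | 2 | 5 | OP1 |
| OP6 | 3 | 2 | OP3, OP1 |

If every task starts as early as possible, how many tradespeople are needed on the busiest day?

Early-start schedule: OP3@1, OP5@1, OP1@3, OP4@3, OP2@5, OP6@5.
Load per day: day 1: 9, day 2: 9, day 3: 3, day 4: 3, day 5: 7, day 6: 7, day 7: 2, day 8: 0.
Peak is 9.

9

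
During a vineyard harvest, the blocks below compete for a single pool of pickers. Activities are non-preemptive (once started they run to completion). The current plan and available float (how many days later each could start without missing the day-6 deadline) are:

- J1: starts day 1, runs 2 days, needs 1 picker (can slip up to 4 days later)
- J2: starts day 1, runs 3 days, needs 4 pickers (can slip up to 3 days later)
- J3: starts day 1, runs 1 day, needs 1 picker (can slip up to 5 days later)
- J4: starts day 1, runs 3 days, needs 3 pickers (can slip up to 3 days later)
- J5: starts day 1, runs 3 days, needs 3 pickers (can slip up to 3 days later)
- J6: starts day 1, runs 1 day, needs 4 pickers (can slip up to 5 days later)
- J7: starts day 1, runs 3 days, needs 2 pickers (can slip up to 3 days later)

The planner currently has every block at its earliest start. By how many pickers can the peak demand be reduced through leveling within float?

10

Early-start peak: d1:18  d2:13  d3:12  d4:0  d5:0  d6:0 ⇒ 18.
Leveled (J1@1, J2@1, J3@1, J4@4, J5@4, J6@3, J7@4): d1:6  d2:5  d3:8  d4:8  d5:8  d6:8 ⇒ 8.
Reduction 18 − 8 = 10.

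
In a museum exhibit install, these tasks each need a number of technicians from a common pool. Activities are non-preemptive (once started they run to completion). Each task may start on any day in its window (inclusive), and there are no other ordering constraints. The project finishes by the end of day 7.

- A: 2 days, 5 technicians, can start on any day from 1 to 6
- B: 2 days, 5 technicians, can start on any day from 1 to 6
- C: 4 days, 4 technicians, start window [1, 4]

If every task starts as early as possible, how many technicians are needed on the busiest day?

Early-start schedule: A@1, B@1, C@1.
Load per day: day 1: 14, day 2: 14, day 3: 4, day 4: 4, day 5: 0, day 6: 0, day 7: 0.
Peak is 14.

14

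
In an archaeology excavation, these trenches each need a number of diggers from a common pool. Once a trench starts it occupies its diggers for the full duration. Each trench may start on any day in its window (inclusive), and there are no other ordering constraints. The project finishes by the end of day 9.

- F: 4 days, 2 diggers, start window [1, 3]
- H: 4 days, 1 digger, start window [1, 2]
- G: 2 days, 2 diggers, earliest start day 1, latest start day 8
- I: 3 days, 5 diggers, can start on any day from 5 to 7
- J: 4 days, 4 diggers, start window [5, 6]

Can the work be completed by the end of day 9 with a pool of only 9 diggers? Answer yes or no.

Schedule F@1, H@1, G@1, I@5, J@5: d1:5  d2:5  d3:3  d4:3  d5:9  d6:9  d7:9  d8:4  d9:0 — peak 9 ≤ 9.

yes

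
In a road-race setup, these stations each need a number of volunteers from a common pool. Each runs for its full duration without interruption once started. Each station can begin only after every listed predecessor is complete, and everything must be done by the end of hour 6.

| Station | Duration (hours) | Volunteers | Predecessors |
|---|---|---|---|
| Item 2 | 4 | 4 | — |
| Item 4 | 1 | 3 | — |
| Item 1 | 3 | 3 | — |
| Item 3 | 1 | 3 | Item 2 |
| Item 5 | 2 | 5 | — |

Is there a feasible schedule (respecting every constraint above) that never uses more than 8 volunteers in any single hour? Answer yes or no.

Schedule Item 2@1, Item 4@1, Item 1@2, Item 3@5, Item 5@5: h1:7  h2:7  h3:7  h4:7  h5:8  h6:5 — peak 8 ≤ 8.

yes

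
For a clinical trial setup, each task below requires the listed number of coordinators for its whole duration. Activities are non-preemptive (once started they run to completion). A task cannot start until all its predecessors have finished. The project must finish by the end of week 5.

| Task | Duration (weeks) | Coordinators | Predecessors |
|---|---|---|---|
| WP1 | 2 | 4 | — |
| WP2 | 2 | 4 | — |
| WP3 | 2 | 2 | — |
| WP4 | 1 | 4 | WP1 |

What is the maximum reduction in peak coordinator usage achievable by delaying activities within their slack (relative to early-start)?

4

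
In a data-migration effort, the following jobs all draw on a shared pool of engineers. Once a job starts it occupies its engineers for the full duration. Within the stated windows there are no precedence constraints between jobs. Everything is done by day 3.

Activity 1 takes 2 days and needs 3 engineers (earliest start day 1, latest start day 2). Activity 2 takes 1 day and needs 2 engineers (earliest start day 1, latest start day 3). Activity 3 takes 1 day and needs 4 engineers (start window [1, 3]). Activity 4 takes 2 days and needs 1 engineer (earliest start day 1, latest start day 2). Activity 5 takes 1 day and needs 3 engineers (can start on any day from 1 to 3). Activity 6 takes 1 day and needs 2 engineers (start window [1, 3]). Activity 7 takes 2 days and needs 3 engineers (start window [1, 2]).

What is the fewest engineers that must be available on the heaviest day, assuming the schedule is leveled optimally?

Early-start (Activity 1@1, Activity 2@1, Activity 3@1, Activity 4@1, Activity 5@1, Activity 6@1, Activity 7@1) gives peak 18: d1:18  d2:7  d3:0.
Shift Activity 4→2, Activity 5→3, Activity 6→2, Activity 7→2.
Schedule Activity 1@1, Activity 2@1, Activity 3@1, Activity 4@2, Activity 5@3, Activity 6@2, Activity 7@2: d1:9  d2:9  d3:7 — peak 9.
Total engineer-days = 25 over 3 days ⇒ peak ≥ ⌈25/3⌉ = 9, so 9 is optimal.

9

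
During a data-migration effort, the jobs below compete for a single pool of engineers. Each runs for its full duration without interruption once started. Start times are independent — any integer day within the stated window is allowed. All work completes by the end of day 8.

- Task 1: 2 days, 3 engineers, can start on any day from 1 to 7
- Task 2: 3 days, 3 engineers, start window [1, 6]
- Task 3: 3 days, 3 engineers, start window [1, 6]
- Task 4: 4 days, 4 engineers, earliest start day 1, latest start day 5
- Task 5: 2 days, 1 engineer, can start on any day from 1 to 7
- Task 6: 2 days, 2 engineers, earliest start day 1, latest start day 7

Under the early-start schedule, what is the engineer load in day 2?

At early start, day 2 has: Task 1, Task 2, Task 3, Task 4, Task 5, Task 6.
Demand: 3 + 3 + 3 + 4 + 1 + 2 = 16.

16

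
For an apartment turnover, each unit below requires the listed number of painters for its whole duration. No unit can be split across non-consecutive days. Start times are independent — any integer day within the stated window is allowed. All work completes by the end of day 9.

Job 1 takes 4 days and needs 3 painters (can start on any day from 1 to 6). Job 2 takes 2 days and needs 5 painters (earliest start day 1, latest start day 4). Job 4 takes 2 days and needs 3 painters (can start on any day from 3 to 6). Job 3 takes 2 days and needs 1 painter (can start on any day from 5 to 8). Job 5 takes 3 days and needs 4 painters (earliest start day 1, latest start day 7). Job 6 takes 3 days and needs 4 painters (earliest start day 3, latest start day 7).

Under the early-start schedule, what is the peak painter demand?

Early-start schedule: Job 1@1, Job 2@1, Job 4@3, Job 3@5, Job 5@1, Job 6@3.
Load per day: day 1: 12, day 2: 12, day 3: 14, day 4: 10, day 5: 5, day 6: 1, day 7: 0, day 8: 0, day 9: 0.
Peak is 14.

14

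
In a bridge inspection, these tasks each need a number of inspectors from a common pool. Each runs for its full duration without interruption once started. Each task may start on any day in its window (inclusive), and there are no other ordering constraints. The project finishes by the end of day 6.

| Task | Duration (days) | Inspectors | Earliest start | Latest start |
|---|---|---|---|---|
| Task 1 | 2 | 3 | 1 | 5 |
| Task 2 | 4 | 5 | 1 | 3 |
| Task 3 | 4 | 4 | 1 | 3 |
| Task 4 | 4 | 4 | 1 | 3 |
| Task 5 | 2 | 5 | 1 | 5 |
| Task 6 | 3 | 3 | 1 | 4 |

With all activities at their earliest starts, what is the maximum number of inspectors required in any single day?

24

Early-start schedule: Task 1@1, Task 2@1, Task 3@1, Task 4@1, Task 5@1, Task 6@1.
Load per day: day 1: 24, day 2: 24, day 3: 16, day 4: 13, day 5: 0, day 6: 0.
Peak is 24.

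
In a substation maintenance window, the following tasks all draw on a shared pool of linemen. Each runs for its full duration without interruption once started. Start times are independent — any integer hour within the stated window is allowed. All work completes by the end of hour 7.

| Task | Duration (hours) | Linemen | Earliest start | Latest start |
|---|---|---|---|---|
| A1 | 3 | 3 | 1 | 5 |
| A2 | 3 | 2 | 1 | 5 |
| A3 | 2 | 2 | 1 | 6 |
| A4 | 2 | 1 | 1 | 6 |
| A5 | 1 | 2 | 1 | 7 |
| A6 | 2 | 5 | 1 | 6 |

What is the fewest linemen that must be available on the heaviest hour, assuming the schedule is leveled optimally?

5

Early-start (A1@1, A2@1, A3@1, A4@1, A5@1, A6@1) gives peak 15: h1:15  h2:13  h3:5  h4:0  h5:0  h6:0  h7:0.
Shift A3→4, A4→4, A5→4, A6→6.
Schedule A1@1, A2@1, A3@4, A4@4, A5@4, A6@6: h1:5  h2:5  h3:5  h4:5  h5:3  h6:5  h7:5 — peak 5.
Total lineman-hours = 33 over 7 hours ⇒ peak ≥ ⌈33/7⌉ = 5, so 5 is optimal.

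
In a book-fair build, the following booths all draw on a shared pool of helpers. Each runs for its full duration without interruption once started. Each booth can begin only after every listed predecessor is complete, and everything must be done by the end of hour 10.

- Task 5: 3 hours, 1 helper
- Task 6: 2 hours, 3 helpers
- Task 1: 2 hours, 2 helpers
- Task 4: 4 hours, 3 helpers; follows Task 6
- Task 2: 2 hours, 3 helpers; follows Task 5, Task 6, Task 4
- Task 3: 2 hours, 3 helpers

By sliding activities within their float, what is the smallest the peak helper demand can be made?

5

Early-start (Task 5@1, Task 6@1, Task 1@1, Task 4@3, Task 2@7, Task 3@1) gives peak 9: h1:9  h2:9  h3:4  h4:3  h5:3  h6:3  h7:3  h8:3  h9:0  h10:0.
Shift Task 1→4, Task 3→9.
Schedule Task 5@1, Task 6@1, Task 1@4, Task 4@3, Task 2@7, Task 3@9: h1:4  h2:4  h3:4  h4:5  h5:5  h6:3  h7:3  h8:3  h9:3  h10:3 — peak 5.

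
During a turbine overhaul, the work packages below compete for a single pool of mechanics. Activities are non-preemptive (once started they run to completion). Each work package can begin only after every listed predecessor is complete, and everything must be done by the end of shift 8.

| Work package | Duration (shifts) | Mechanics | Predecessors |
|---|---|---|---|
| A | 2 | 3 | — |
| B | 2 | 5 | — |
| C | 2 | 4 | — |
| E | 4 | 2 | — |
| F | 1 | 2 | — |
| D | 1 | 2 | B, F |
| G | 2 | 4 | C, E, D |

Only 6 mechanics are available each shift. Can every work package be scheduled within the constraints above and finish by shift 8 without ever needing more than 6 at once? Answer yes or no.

no

The minimum achievable peak is 7; 6 < 7, so no feasible schedule stays within the cap.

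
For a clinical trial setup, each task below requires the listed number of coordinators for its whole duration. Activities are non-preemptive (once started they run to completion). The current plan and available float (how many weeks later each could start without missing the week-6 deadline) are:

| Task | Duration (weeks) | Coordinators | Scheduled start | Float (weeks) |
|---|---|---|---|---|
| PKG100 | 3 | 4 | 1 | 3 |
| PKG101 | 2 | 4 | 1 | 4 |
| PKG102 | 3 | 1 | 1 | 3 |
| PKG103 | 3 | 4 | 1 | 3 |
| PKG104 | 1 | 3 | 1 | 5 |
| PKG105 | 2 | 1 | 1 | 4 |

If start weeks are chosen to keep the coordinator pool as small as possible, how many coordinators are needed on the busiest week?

8

Early-start (PKG100@1, PKG101@1, PKG102@1, PKG103@1, PKG104@1, PKG105@1) gives peak 17: w1:17  w2:14  w3:9  w4:0  w5:0  w6:0.
Shift PKG102→3, PKG103→4, PKG104→3, PKG105→4.
Schedule PKG100@1, PKG101@1, PKG102@3, PKG103@4, PKG104@3, PKG105@4: w1:8  w2:8  w3:8  w4:6  w5:6  w6:4 — peak 8.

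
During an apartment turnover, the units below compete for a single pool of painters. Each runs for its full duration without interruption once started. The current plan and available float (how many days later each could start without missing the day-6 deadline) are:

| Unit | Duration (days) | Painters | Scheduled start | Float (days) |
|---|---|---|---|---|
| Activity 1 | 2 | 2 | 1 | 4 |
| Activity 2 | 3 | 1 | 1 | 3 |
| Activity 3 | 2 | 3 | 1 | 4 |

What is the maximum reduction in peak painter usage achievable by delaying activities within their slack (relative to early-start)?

3

Early-start peak: d1:6  d2:6  d3:1  d4:0  d5:0  d6:0 ⇒ 6.
Leveled (Activity 1@1, Activity 2@1, Activity 3@4): d1:3  d2:3  d3:1  d4:3  d5:3  d6:0 ⇒ 3.
Reduction 6 − 3 = 3.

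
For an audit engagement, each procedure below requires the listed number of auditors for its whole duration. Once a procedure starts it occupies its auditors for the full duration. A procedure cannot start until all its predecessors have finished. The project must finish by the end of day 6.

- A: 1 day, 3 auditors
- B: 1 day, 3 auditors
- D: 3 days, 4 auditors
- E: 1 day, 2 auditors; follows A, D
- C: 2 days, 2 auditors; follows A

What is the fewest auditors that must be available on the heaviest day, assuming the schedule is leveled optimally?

5

Early-start (A@1, B@1, D@1, E@4, C@2) gives peak 10: d1:10  d2:6  d3:6  d4:2  d5:0  d6:0.
Shift B→5, D→2, E→6, C→5.
Schedule A@1, B@5, D@2, E@6, C@5: d1:3  d2:4  d3:4  d4:4  d5:5  d6:4 — peak 5.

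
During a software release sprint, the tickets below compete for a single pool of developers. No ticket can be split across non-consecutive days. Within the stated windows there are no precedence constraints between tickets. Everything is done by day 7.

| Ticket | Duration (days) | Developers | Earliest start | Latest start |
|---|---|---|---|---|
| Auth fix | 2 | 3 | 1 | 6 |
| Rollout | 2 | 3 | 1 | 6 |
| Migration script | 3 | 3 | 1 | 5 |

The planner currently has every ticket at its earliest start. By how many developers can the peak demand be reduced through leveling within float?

6

Early-start peak: d1:9  d2:9  d3:3  d4:0  d5:0  d6:0  d7:0 ⇒ 9.
Leveled (Auth fix@1, Rollout@3, Migration script@5): d1:3  d2:3  d3:3  d4:3  d5:3  d6:3  d7:3 ⇒ 3.
Reduction 9 − 3 = 6.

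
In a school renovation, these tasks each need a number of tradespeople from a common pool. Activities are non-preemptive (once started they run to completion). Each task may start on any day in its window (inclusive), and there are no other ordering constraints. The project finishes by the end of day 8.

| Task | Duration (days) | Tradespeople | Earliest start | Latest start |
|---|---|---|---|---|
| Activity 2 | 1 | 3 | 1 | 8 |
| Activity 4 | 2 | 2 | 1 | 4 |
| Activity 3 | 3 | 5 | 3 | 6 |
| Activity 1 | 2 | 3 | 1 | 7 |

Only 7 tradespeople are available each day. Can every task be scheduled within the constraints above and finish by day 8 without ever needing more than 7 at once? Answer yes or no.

yes

Schedule Activity 2@1, Activity 4@1, Activity 3@3, Activity 1@6: d1:5  d2:2  d3:5  d4:5  d5:5  d6:3  d7:3  d8:0 — peak 5 ≤ 7.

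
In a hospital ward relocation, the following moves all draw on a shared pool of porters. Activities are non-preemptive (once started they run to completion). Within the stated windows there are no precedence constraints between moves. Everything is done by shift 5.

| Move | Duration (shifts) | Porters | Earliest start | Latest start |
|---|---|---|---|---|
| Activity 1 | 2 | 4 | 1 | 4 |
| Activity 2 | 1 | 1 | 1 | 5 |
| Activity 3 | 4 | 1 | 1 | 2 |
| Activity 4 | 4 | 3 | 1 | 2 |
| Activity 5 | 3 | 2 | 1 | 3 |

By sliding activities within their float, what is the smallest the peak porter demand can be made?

Early-start (Activity 1@1, Activity 2@1, Activity 3@1, Activity 4@1, Activity 5@1) gives peak 11: s1:11  s2:10  s3:6  s4:4  s5:0.
Shift Activity 4→2, Activity 5→3.
Schedule Activity 1@1, Activity 2@1, Activity 3@1, Activity 4@2, Activity 5@3: s1:6  s2:8  s3:6  s4:6  s5:5 — peak 8.

8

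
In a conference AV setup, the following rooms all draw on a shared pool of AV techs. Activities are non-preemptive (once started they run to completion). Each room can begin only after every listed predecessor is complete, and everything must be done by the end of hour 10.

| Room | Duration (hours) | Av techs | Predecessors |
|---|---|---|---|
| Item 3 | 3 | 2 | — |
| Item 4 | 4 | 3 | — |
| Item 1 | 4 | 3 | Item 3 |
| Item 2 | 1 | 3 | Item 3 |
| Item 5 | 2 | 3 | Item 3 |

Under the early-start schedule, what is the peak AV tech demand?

12

Early-start schedule: Item 3@1, Item 4@1, Item 1@4, Item 2@4, Item 5@4.
Load per hour: hour 1: 5, hour 2: 5, hour 3: 5, hour 4: 12, hour 5: 6, hour 6: 3, hour 7: 3, hour 8: 0, hour 9: 0, hour 10: 0.
Peak is 12.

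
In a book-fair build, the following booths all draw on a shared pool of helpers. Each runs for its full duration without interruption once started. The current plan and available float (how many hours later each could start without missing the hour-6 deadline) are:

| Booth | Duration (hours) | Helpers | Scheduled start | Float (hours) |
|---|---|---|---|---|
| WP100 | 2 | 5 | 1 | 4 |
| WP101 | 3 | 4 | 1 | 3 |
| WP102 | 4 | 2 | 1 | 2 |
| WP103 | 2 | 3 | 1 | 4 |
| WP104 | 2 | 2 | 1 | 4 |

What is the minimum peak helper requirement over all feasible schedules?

Early-start (WP100@1, WP101@1, WP102@1, WP103@1, WP104@1) gives peak 16: h1:16  h2:16  h3:6  h4:2  h5:0  h6:0.
Shift WP101→3, WP103→5, WP104→3.
Schedule WP100@1, WP101@3, WP102@1, WP103@5, WP104@3: h1:7  h2:7  h3:8  h4:8  h5:7  h6:3 — peak 8.

8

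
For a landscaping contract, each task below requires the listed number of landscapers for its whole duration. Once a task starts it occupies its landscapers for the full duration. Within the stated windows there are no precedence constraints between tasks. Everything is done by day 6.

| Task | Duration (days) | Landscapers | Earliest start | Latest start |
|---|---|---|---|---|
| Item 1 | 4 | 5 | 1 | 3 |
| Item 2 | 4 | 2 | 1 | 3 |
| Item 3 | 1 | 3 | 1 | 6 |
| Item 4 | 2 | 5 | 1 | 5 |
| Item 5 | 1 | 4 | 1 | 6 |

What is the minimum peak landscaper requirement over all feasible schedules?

9

Early-start (Item 1@1, Item 2@1, Item 3@1, Item 4@1, Item 5@1) gives peak 19: d1:19  d2:12  d3:7  d4:7  d5:0  d6:0.
Shift Item 3→5, Item 4→5, Item 5→6.
Schedule Item 1@1, Item 2@1, Item 3@5, Item 4@5, Item 5@6: d1:7  d2:7  d3:7  d4:7  d5:8  d6:9 — peak 9.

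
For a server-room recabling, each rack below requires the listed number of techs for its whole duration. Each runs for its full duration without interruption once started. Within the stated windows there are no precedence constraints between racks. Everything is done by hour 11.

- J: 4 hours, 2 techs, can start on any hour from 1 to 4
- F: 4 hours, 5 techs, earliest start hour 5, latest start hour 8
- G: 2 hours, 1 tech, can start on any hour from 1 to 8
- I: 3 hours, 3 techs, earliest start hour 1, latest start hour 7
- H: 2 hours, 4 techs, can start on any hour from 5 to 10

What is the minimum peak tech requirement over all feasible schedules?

5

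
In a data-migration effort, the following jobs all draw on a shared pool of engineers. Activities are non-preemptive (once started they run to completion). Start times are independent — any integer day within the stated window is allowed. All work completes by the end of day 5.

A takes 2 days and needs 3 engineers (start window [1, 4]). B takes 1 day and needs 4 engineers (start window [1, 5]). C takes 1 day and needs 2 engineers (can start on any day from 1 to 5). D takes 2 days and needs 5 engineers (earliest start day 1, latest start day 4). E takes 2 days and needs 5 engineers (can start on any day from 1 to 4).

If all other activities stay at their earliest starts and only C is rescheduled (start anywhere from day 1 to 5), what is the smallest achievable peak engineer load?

17

C@1: d1:19  d2:13  d3:0  d4:0  d5:0 → peak 19
C@2: d1:17  d2:15  d3:0  d4:0  d5:0 → peak 17
C@3: d1:17  d2:13  d3:2  d4:0  d5:0 → peak 17
C@4: d1:17  d2:13  d3:0  d4:2  d5:0 → peak 17
C@5: d1:17  d2:13  d3:0  d4:0  d5:2 → peak 17
Best is C@2, peak 17.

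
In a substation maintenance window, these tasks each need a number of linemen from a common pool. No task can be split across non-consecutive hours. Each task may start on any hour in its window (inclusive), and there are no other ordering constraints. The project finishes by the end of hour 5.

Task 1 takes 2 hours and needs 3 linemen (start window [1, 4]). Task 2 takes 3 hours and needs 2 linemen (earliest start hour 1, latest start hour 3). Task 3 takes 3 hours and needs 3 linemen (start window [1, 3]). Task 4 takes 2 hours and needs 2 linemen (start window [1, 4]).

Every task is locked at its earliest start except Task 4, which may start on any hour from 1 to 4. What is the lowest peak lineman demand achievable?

Task 4@1: h1:10  h2:10  h3:5  h4:0  h5:0 → peak 10
Task 4@2: h1:8  h2:10  h3:7  h4:0  h5:0 → peak 10
Task 4@3: h1:8  h2:8  h3:7  h4:2  h5:0 → peak 8
Task 4@4: h1:8  h2:8  h3:5  h4:2  h5:2 → peak 8
Best is Task 4@3, peak 8.

8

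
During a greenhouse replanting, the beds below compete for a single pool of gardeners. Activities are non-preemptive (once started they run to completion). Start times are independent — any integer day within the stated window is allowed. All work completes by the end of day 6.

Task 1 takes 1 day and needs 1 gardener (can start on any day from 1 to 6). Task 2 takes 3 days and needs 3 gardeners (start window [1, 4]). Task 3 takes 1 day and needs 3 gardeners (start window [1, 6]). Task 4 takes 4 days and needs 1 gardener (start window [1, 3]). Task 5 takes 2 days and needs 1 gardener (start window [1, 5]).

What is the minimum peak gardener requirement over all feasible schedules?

Early-start (Task 1@1, Task 2@1, Task 3@1, Task 4@1, Task 5@1) gives peak 9: d1:9  d2:5  d3:4  d4:1  d5:0  d6:0.
Shift Task 3→4, Task 4→2, Task 5→5.
Schedule Task 1@1, Task 2@1, Task 3@4, Task 4@2, Task 5@5: d1:4  d2:4  d3:4  d4:4  d5:2  d6:1 — peak 4.
Total gardener-days = 19 over 6 days ⇒ peak ≥ ⌈19/6⌉ = 4, so 4 is optimal.

4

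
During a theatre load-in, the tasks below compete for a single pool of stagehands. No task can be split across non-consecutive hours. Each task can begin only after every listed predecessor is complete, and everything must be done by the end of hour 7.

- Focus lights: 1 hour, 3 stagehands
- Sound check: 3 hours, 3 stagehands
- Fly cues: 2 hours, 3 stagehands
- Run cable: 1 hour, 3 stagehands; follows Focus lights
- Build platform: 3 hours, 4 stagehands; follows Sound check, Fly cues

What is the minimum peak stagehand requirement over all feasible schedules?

6

Early-start (Focus lights@1, Sound check@1, Fly cues@1, Run cable@2, Build platform@4) gives peak 9: h1:9  h2:9  h3:3  h4:4  h5:4  h6:4  h7:0.
Shift Fly cues→2, Run cable→4, Build platform→5.
Schedule Focus lights@1, Sound check@1, Fly cues@2, Run cable@4, Build platform@5: h1:6  h2:6  h3:6  h4:3  h5:4  h6:4  h7:4 — peak 6.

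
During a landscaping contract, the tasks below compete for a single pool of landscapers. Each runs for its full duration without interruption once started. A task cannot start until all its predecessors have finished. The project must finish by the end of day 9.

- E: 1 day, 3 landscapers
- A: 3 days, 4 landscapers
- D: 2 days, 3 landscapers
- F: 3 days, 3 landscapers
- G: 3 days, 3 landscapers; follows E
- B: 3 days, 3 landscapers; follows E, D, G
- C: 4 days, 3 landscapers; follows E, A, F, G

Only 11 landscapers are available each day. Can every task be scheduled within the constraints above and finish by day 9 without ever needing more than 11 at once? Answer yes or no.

yes

Schedule E@1, A@1, D@1, F@2, G@3, B@6, C@6: d1:10  d2:10  d3:10  d4:6  d5:3  d6:6  d7:6  d8:6  d9:3 — peak 10 ≤ 11.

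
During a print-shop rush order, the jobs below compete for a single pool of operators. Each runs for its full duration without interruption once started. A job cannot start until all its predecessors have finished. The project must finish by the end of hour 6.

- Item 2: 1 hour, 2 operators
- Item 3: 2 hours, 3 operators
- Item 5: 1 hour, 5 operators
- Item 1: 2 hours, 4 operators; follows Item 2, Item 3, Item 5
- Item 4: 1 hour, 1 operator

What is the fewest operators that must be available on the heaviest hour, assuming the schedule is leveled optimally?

5

Early-start (Item 2@1, Item 3@1, Item 5@1, Item 1@3, Item 4@1) gives peak 11: h1:11  h2:3  h3:4  h4:4  h5:0  h6:0.
Shift Item 5→3, Item 1→4, Item 4→2.
Schedule Item 2@1, Item 3@1, Item 5@3, Item 1@4, Item 4@2: h1:5  h2:4  h3:5  h4:4  h5:4  h6:0 — peak 5.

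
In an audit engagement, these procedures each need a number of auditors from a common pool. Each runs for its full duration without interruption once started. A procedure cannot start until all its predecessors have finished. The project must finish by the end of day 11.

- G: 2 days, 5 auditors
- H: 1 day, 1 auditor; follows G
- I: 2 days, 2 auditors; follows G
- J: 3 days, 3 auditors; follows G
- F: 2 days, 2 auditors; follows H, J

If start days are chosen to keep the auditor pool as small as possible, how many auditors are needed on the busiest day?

5

Early-start (G@1, H@3, I@3, J@3, F@6) gives peak 6: d1:5  d2:5  d3:6  d4:5  d5:3  d6:2  d7:2  d8:0  d9:0  d10:0  d11:0.
Shift J→4, F→7.
Schedule G@1, H@3, I@3, J@4, F@7: d1:5  d2:5  d3:3  d4:5  d5:3  d6:3  d7:2  d8:2  d9:0  d10:0  d11:0 — peak 5.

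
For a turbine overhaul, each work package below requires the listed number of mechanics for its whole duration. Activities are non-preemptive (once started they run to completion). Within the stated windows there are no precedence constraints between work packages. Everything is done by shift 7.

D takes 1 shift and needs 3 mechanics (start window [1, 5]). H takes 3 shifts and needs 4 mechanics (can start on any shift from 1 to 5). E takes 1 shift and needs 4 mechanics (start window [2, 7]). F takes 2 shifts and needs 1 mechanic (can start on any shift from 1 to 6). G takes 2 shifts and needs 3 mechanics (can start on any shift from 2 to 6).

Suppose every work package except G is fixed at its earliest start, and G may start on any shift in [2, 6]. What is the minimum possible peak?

9

G@2: s1:8  s2:12  s3:7  s4:0  s5:0  s6:0  s7:0 → peak 12
G@3: s1:8  s2:9  s3:7  s4:3  s5:0  s6:0  s7:0 → peak 9
G@4: s1:8  s2:9  s3:4  s4:3  s5:3  s6:0  s7:0 → peak 9
G@5: s1:8  s2:9  s3:4  s4:0  s5:3  s6:3  s7:0 → peak 9
G@6: s1:8  s2:9  s3:4  s4:0  s5:0  s6:3  s7:3 → peak 9
Best is G@3, peak 9.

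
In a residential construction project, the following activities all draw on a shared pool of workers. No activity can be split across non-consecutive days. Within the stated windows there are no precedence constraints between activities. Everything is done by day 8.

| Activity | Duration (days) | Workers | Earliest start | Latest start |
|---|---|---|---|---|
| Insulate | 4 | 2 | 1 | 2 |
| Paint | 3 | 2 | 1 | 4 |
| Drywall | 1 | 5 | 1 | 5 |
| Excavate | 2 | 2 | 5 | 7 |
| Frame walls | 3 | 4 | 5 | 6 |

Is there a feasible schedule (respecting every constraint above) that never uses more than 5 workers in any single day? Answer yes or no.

The minimum achievable peak is 6; 5 < 6, so no feasible schedule stays within the cap.

no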